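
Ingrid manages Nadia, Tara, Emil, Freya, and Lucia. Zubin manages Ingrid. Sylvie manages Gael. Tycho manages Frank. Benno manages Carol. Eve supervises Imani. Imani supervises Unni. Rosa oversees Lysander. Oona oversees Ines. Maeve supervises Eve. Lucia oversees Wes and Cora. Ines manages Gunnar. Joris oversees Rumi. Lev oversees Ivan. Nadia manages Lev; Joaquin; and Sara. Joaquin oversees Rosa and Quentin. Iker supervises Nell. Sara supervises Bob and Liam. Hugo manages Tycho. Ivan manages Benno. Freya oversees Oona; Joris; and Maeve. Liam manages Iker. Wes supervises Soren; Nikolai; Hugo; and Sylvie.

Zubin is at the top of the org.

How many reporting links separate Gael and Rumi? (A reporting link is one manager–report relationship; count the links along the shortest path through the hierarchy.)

7

Gael is 4 levels below Ingrid, and Rumi is 3 levels below Ingrid (their lowest common manager). The shortest path runs up from Gael to Ingrid and back down to Rumi: 4 + 3 = 7 links.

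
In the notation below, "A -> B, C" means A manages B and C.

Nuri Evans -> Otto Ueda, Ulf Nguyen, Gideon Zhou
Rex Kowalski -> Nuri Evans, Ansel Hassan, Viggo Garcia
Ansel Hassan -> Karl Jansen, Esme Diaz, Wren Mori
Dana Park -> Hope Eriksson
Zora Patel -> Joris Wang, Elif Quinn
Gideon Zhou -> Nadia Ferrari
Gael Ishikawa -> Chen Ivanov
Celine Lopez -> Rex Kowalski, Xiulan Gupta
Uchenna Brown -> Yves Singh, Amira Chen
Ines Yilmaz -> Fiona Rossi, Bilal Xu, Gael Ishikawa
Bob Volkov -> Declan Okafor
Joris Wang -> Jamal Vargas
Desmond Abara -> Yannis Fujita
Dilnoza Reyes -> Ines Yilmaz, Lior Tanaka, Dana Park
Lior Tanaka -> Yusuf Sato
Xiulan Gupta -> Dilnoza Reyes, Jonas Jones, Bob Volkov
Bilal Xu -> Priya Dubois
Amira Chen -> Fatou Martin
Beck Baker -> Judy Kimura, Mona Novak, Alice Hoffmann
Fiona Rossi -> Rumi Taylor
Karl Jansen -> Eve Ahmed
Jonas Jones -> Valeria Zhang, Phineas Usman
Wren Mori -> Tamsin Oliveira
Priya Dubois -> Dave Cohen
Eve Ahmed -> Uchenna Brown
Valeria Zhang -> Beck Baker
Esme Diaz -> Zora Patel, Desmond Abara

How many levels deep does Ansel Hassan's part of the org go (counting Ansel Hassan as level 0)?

The longest chain under Ansel Hassan runs Ansel Hassan → Karl Jansen → Eve Ahmed → Uchenna Brown → Amira Chen → Fatou Martin, which is 5 levels below Ansel Hassan.

5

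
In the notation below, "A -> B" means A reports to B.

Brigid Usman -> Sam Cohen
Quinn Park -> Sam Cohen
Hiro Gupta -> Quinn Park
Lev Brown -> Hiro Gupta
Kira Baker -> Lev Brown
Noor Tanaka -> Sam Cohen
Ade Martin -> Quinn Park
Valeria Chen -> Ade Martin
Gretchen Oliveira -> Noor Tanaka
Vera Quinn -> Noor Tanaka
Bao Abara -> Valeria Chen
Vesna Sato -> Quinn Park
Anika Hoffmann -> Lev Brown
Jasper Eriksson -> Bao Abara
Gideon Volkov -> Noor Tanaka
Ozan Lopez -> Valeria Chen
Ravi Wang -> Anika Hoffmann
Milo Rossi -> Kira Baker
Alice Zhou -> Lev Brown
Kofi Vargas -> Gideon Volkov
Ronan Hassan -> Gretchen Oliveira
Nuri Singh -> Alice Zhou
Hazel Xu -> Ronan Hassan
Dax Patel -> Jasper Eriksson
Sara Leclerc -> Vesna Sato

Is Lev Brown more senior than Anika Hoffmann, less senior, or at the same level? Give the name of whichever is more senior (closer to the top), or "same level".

Lev Brown

Lev Brown is 3 levels below Sam Cohen; Anika Hoffmann is 4. Lev Brown is higher.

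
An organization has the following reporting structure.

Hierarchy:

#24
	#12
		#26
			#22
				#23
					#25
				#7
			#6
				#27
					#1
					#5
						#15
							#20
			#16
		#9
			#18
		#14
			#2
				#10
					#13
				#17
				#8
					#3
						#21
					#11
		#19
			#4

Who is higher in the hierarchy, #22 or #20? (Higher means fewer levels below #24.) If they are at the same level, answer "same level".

#22

#22 is 3 levels below #24; #20 is 7. #22 is higher.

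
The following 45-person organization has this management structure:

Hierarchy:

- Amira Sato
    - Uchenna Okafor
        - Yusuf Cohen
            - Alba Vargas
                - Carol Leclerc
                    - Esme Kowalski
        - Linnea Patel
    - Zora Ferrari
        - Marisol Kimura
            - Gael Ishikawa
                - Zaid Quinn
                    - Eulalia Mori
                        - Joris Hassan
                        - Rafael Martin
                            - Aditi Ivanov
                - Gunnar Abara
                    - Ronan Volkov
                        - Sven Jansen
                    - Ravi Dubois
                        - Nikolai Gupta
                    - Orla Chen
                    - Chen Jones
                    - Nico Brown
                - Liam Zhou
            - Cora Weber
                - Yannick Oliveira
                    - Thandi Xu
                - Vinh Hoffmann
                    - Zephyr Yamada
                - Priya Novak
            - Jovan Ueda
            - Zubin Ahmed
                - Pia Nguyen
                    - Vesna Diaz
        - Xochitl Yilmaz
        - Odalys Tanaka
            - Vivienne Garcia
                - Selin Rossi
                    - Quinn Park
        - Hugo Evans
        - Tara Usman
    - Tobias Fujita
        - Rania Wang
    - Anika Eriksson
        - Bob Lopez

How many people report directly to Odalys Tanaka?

1

Odalys Tanaka directly manages Vivienne Garcia. That is 1 direct report.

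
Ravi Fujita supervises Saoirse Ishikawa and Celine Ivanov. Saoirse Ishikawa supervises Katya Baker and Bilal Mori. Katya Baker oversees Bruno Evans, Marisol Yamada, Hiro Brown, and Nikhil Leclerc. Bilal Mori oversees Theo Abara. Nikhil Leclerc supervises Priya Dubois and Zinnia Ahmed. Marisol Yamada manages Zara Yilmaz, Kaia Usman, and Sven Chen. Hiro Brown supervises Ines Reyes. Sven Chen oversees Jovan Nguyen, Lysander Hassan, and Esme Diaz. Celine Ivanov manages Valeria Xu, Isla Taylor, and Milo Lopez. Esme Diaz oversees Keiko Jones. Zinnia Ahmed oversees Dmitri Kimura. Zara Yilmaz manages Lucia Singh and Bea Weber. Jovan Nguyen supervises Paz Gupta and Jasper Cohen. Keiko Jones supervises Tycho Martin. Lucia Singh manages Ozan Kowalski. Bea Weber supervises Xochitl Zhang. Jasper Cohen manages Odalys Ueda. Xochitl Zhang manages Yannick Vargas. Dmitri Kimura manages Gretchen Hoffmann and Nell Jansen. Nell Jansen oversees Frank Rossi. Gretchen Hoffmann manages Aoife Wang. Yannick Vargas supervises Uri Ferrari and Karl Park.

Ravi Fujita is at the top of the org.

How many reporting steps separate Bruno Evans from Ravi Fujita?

3

Chain from Bruno Evans up to Ravi Fujita: Bruno Evans → Katya Baker → Saoirse Ishikawa → Ravi Fujita. That is 3 steps up, so Bruno Evans is 3 levels below Ravi Fujita.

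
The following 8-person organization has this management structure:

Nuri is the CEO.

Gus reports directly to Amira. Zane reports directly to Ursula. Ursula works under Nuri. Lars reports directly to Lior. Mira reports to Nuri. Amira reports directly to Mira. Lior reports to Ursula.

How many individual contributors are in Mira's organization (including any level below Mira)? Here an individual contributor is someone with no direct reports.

1

The only person in Mira's organization with no one reporting to them is Gus. That is 1.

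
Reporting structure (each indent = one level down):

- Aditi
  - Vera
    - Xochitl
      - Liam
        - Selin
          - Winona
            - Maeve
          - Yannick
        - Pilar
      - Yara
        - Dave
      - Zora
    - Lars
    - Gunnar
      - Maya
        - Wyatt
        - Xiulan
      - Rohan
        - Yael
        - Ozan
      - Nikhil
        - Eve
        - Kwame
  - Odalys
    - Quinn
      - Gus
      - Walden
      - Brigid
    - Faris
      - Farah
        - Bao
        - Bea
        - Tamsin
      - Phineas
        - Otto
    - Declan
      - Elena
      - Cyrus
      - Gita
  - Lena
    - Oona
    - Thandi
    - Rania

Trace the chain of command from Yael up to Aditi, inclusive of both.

Yael reports to Rohan. Rohan reports to Gunnar. Gunnar reports to Vera. Vera reports to Aditi. Aditi is at the top.

Yael -> Rohan -> Gunnar -> Vera -> Aditi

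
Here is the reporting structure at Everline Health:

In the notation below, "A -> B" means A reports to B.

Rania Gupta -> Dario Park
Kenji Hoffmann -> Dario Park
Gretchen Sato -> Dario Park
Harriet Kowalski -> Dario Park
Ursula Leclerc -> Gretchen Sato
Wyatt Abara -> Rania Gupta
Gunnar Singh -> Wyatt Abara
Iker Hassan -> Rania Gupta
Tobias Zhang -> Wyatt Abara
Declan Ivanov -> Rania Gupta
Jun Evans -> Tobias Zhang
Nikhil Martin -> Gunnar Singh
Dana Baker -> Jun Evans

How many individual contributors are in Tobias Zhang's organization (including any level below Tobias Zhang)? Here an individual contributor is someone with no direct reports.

The only person in Tobias Zhang's organization with no one reporting to them is Dana Baker. That is 1.

1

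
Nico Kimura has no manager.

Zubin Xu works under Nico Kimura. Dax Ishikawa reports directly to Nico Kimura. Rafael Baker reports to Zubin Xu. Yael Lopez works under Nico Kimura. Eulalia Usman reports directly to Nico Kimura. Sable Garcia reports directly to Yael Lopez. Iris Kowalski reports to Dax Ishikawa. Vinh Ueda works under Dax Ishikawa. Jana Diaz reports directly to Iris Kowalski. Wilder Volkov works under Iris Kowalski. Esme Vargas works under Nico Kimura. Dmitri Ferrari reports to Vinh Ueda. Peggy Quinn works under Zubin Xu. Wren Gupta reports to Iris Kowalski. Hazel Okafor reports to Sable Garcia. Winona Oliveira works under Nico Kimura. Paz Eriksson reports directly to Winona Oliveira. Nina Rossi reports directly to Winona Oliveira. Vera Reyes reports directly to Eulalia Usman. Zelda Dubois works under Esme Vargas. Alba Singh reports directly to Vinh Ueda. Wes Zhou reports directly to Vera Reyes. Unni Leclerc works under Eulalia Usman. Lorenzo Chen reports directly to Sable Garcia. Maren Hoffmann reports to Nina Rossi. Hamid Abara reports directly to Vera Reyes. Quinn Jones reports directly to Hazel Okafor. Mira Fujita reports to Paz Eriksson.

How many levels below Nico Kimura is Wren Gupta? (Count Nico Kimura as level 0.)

3

Chain from Wren Gupta up to Nico Kimura: Wren Gupta → Iris Kowalski → Dax Ishikawa → Nico Kimura. That is 3 steps up, so Wren Gupta is 3 levels below Nico Kimura.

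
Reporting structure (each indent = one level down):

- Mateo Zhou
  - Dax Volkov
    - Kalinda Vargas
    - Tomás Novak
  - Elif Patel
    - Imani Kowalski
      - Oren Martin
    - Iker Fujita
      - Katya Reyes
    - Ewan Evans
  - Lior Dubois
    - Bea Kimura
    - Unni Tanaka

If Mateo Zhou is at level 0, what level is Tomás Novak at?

2

Chain from Tomás Novak up to Mateo Zhou: Tomás Novak → Dax Volkov → Mateo Zhou. That is 2 steps up, so Tomás Novak is 2 levels below Mateo Zhou.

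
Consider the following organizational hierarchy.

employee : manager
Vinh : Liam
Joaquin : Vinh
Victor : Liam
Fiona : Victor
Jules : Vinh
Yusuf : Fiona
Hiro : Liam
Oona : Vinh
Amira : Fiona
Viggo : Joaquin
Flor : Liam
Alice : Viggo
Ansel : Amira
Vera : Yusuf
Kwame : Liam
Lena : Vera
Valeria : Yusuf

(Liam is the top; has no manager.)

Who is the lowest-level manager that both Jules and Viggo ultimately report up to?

Jules's chain of managers is Vinh, Liam. Viggo's chain of managers is Joaquin, Vinh, Liam. The first manager that appears in both chains is Vinh.

Vinh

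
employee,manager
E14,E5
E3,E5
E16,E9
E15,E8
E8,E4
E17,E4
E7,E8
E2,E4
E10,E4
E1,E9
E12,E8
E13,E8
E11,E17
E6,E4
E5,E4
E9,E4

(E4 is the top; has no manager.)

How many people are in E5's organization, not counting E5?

2

E5 directly manages E3, E14. E3 has no reports. E14 has no reports. So E5's organization is 2 direct reports plus everyone under them: 1 + 1 = 2.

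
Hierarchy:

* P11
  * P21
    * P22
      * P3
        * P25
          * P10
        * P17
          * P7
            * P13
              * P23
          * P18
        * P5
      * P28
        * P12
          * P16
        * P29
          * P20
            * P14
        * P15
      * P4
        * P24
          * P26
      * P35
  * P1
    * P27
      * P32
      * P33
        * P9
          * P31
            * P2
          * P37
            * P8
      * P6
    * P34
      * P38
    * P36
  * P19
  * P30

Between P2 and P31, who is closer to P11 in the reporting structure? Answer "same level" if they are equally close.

P31

P2 is 6 levels below P11; P31 is 5. P31 is higher.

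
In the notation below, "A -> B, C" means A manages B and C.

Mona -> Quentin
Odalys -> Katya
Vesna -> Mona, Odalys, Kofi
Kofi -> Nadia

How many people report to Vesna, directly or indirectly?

Vesna directly manages Mona, Odalys, Kofi. Under Mona: Quentin (1). Under Odalys: Katya (1). Under Kofi: Nadia (1). So Vesna's organization is 3 direct reports plus everyone under them: 2 + 2 + 2 = 6.

6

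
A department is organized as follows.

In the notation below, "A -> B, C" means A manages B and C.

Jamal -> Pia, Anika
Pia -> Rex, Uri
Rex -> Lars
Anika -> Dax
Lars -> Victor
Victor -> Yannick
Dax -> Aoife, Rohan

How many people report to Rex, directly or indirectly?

3

Rex directly manages Lars. Under Lars: Victor, Yannick (2). That's 3 in total.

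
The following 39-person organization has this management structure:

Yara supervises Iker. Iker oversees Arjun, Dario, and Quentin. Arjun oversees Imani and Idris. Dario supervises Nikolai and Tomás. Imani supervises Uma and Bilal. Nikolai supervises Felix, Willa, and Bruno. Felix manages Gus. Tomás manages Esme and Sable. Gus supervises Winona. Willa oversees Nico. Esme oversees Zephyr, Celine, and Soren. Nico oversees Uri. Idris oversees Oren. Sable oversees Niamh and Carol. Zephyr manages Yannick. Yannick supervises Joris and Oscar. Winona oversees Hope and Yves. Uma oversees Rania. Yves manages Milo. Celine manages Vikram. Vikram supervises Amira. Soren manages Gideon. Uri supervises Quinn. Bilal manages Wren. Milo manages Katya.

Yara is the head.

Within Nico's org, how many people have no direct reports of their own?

The only person in Nico's organization with no one reporting to them is Quinn. That is 1.

1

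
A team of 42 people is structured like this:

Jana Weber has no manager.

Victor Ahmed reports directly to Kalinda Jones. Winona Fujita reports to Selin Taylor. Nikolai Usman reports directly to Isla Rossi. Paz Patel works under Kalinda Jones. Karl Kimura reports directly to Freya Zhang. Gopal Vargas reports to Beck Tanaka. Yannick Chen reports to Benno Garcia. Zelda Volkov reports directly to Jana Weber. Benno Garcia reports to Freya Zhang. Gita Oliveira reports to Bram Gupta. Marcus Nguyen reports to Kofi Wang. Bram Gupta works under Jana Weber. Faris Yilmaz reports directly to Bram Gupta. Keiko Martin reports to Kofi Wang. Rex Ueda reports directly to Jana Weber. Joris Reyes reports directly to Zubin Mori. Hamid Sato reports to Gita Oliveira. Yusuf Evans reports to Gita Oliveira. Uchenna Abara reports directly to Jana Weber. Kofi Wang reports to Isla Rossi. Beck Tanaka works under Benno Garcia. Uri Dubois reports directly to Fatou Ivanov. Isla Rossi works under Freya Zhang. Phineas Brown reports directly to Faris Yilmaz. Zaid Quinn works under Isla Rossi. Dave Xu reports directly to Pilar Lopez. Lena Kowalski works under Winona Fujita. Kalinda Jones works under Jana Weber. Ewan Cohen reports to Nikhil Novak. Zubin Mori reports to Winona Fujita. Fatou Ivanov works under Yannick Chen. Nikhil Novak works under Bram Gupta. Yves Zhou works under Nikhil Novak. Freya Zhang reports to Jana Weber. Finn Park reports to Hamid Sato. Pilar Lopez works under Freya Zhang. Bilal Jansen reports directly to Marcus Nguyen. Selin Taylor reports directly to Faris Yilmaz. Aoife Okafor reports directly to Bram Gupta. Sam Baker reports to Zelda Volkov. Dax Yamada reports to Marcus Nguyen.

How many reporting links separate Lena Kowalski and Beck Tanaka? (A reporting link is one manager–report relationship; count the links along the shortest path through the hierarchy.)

Lena Kowalski is 5 levels below Jana Weber, and Beck Tanaka is 3 levels below Jana Weber (their lowest common manager). The shortest path runs up from Lena Kowalski to Jana Weber and back down to Beck Tanaka: 5 + 3 = 8 links.

8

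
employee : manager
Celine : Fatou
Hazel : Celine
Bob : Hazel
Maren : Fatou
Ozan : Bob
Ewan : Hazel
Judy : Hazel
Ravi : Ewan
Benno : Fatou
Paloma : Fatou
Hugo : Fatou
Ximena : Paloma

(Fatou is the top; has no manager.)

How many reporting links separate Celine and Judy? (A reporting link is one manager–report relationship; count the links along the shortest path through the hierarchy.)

Judy is in Celine's organization: the chain from Judy up to Celine is Judy → Hazel → Celine, which is 2 links.

2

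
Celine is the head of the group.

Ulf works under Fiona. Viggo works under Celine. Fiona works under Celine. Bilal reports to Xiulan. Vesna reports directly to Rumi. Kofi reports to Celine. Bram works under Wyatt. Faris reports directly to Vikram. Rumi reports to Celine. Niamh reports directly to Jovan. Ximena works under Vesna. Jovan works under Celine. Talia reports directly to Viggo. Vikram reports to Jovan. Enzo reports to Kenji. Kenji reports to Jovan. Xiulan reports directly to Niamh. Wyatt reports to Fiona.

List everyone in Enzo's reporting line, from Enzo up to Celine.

Enzo -> Kenji -> Jovan -> Celine

Enzo reports to Kenji. Kenji reports to Jovan. Jovan reports to Celine. Celine is at the top.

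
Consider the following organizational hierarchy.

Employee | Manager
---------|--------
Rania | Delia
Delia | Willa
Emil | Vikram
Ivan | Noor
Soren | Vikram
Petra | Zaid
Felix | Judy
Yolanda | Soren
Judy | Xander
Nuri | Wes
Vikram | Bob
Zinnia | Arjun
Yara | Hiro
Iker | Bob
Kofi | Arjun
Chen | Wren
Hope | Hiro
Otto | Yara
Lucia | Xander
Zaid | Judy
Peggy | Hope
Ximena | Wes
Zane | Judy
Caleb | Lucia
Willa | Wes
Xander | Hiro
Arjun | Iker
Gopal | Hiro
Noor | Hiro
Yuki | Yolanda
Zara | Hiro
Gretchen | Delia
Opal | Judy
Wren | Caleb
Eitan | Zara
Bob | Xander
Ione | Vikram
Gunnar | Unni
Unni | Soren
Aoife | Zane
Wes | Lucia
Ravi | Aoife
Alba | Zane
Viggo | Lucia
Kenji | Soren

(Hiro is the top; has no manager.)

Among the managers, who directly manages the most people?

Direct-report counts: Hiro has 6; Zara has 1; Noor has 1; Yara has 1; Hope has 1; Xander has 3; Lucia has 3; Caleb has 1; Wren has 1; Wes has 3; Willa has 1; Delia has 2; Judy has 4; Zane has 2; Aoife has 1; Zaid has 1; Bob has 2; Iker has 1; Arjun has 2; Vikram has 3; Soren has 3; Yolanda has 1; Unni has 1. The largest is 6, held by Hiro.

Hiro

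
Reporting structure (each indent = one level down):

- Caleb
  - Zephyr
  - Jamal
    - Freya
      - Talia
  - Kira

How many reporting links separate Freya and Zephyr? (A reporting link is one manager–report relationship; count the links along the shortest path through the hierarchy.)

Freya is 2 levels below Caleb, and Zephyr is 1 level below Caleb (their lowest common manager). The shortest path runs up from Freya to Caleb and back down to Zephyr: 2 + 1 = 3 links.

3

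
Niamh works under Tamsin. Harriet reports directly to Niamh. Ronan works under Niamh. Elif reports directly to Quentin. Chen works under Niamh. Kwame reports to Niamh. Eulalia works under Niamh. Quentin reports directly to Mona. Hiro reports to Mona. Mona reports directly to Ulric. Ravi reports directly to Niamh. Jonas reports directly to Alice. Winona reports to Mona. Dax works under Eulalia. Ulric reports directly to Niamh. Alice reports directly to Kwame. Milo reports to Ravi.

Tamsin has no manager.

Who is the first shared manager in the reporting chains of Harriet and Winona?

Niamh

Harriet's chain of managers is Niamh, Tamsin. Winona's chain of managers is Mona, Ulric, Niamh, Tamsin. The first manager that appears in both chains is Niamh.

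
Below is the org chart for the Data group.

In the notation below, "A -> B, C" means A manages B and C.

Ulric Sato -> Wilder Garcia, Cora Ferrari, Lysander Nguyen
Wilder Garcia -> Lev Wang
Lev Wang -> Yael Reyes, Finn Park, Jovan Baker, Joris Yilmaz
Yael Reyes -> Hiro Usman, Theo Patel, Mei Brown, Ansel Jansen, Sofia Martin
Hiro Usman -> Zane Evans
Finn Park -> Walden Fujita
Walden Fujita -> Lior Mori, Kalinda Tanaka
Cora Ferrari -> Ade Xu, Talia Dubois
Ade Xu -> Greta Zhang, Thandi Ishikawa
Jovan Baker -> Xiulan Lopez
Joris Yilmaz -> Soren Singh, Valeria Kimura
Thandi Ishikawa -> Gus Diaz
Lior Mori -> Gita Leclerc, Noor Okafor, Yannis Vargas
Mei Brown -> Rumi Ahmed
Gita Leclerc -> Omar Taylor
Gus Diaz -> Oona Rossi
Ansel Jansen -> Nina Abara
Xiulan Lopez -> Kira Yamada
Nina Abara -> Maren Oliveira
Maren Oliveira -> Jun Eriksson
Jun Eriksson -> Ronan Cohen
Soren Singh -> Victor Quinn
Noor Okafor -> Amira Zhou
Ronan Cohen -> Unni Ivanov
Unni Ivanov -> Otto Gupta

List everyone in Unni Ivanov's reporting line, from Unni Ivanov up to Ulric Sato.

Unni Ivanov reports to Ronan Cohen. Ronan Cohen reports to Jun Eriksson. Jun Eriksson reports to Maren Oliveira. Maren Oliveira reports to Nina Abara. Nina Abara reports to Ansel Jansen. Ansel Jansen reports to Yael Reyes. Yael Reyes reports to Lev Wang. Lev Wang reports to Wilder Garcia. Wilder Garcia reports to Ulric Sato. Ulric Sato is at the top.

Unni Ivanov -> Ronan Cohen -> Jun Eriksson -> Maren Oliveira -> Nina Abara -> Ansel Jansen -> Yael Reyes -> Lev Wang -> Wilder Garcia -> Ulric Sato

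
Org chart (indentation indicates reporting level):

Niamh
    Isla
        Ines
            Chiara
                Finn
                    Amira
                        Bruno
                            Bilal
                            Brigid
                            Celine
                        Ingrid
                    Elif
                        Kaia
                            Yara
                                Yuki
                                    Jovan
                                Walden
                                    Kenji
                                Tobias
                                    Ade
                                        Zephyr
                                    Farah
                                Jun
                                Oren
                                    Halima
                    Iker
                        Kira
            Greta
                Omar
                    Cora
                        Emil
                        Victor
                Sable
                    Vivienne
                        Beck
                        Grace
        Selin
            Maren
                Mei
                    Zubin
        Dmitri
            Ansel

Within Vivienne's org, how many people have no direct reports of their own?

2

The people in Vivienne's organization with no one reporting to them are Grace, Beck. That is 2.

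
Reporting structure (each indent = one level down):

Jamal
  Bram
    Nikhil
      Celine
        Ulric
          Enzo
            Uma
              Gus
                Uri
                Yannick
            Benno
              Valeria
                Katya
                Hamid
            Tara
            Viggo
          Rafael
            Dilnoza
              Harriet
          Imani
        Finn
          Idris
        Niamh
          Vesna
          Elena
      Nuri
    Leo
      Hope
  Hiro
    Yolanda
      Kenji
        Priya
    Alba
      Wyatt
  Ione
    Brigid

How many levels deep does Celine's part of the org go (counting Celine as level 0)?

The longest chain under Celine runs Celine → Ulric → Enzo → Benno → Valeria → Hamid, which is 5 levels below Celine.

5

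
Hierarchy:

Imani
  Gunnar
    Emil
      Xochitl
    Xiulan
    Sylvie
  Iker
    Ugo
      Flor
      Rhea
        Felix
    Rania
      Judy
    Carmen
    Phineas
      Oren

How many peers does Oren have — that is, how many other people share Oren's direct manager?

Oren reports to Phineas, and Phineas has no other direct reports. Oren has 0 peers.

0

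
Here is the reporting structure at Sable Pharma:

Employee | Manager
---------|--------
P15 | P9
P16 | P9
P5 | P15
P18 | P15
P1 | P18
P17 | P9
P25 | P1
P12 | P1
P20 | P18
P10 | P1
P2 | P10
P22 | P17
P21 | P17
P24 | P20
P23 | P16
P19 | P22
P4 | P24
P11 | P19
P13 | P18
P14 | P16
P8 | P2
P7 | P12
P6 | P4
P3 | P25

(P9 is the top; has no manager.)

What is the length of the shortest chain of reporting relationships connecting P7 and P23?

P7 is 5 levels below P9, and P23 is 2 levels below P9 (their lowest common manager). The shortest path runs up from P7 to P9 and back down to P23: 5 + 2 = 7 links.

7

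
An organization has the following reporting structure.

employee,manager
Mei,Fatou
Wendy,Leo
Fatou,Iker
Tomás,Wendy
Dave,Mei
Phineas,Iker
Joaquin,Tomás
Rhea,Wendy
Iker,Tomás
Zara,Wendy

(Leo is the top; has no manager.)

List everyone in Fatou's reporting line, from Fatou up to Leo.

Fatou reports to Iker. Iker reports to Tomás. Tomás reports to Wendy. Wendy reports to Leo. Leo is at the top.

Fatou -> Iker -> Tomás -> Wendy -> Leo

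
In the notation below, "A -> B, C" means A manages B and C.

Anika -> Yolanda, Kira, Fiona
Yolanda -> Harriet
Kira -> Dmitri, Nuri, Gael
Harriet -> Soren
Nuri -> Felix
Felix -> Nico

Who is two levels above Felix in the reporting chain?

Felix reports to Nuri, and Nuri reports to Kira. So Felix's skip-level manager is Kira.

Kira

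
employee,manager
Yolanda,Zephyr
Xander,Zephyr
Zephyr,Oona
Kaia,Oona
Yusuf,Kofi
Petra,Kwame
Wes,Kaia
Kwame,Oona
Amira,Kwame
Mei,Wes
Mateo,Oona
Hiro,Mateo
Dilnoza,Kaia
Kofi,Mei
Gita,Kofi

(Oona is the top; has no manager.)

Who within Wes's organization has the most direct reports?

Direct-report counts within Wes's organization: Wes has 1; Mei has 1; Kofi has 2. The largest is 2, held by Kofi.

Kofi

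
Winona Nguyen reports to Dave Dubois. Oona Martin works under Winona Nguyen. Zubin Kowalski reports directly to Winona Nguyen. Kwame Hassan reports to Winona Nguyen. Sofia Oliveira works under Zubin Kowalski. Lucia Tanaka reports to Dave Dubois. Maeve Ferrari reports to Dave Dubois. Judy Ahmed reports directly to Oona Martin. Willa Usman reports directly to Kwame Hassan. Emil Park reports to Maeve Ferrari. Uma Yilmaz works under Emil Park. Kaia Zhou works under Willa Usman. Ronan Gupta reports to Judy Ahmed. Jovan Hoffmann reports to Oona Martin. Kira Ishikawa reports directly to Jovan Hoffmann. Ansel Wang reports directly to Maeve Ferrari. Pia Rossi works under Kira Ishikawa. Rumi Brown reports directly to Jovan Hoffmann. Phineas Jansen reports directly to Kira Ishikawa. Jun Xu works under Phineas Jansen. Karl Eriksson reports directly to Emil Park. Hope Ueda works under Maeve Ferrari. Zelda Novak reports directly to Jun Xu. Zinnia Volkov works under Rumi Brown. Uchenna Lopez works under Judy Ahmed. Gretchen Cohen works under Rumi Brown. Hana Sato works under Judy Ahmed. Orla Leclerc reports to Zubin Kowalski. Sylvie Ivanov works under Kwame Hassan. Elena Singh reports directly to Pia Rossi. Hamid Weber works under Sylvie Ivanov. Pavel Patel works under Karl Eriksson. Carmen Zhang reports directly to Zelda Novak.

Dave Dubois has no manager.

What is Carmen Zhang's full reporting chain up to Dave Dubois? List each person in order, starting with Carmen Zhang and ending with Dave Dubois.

Carmen Zhang -> Zelda Novak -> Jun Xu -> Phineas Jansen -> Kira Ishikawa -> Jovan Hoffmann -> Oona Martin -> Winona Nguyen -> Dave Dubois

Carmen Zhang reports to Zelda Novak. Zelda Novak reports to Jun Xu. Jun Xu reports to Phineas Jansen. Phineas Jansen reports to Kira Ishikawa. Kira Ishikawa reports to Jovan Hoffmann. Jovan Hoffmann reports to Oona Martin. Oona Martin reports to Winona Nguyen. Winona Nguyen reports to Dave Dubois. Dave Dubois is at the top.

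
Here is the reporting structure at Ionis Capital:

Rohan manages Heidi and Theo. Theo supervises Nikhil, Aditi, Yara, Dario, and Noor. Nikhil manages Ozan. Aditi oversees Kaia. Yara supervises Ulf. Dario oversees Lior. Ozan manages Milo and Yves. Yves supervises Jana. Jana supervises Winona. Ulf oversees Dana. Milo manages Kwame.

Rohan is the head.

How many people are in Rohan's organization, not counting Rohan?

Rohan directly manages Theo, Heidi. Under Theo: Noor, Dario, Lior, Yara, Ulf, Dana, Aditi, Kaia, Nikhil, Ozan, Milo, Kwame, Yves, Jana, Winona (15). Heidi has no reports. So Rohan's organization is 2 direct reports plus everyone under them: 16 + 1 = 17.

17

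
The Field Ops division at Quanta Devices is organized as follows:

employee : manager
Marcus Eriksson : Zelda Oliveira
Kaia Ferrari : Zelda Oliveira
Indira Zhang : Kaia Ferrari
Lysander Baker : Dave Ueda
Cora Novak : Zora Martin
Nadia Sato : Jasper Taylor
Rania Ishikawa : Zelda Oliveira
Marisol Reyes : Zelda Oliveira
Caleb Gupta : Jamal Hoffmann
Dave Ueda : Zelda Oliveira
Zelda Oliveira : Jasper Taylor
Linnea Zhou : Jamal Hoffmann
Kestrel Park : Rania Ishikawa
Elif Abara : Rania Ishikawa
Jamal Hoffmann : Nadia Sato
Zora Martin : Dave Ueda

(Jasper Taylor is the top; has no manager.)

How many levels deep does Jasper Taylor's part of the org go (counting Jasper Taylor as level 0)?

4

The longest chain under Jasper Taylor runs Jasper Taylor → Zelda Oliveira → Dave Ueda → Zora Martin → Cora Novak, which is 4 levels below Jasper Taylor.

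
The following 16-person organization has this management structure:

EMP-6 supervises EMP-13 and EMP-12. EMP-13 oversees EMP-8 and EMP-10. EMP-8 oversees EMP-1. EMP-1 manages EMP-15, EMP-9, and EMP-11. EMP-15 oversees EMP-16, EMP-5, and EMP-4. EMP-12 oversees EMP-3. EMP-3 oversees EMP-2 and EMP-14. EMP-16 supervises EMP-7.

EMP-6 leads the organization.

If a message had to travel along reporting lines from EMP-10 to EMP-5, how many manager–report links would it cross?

5

EMP-10 is 1 level below EMP-13, and EMP-5 is 4 levels below EMP-13 (their lowest common manager). The shortest path runs up from EMP-10 to EMP-13 and back down to EMP-5: 1 + 4 = 5 links.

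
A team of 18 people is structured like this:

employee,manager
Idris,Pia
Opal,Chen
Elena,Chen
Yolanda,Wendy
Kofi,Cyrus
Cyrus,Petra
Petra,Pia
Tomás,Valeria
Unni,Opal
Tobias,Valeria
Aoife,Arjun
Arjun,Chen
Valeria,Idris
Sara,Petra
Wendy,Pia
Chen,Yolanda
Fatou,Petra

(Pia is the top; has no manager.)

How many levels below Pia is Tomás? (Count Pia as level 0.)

3

Chain from Tomás up to Pia: Tomás → Valeria → Idris → Pia. That is 3 steps up, so Tomás is 3 levels below Pia.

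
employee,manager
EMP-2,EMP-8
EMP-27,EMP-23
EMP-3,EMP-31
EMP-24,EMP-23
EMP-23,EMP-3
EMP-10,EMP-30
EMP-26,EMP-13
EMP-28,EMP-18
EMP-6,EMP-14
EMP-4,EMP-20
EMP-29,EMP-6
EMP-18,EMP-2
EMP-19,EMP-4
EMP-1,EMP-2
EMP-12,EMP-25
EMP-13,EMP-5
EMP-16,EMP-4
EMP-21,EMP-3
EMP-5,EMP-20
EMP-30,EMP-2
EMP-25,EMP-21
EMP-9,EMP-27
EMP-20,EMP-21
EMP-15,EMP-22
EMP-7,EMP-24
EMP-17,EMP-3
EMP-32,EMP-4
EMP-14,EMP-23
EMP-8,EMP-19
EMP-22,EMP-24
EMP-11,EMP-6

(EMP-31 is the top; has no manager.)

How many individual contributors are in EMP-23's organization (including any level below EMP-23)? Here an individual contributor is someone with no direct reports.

5

The people in EMP-23's organization with no one reporting to them are EMP-9, EMP-29, EMP-11, EMP-7, EMP-15. That is 5.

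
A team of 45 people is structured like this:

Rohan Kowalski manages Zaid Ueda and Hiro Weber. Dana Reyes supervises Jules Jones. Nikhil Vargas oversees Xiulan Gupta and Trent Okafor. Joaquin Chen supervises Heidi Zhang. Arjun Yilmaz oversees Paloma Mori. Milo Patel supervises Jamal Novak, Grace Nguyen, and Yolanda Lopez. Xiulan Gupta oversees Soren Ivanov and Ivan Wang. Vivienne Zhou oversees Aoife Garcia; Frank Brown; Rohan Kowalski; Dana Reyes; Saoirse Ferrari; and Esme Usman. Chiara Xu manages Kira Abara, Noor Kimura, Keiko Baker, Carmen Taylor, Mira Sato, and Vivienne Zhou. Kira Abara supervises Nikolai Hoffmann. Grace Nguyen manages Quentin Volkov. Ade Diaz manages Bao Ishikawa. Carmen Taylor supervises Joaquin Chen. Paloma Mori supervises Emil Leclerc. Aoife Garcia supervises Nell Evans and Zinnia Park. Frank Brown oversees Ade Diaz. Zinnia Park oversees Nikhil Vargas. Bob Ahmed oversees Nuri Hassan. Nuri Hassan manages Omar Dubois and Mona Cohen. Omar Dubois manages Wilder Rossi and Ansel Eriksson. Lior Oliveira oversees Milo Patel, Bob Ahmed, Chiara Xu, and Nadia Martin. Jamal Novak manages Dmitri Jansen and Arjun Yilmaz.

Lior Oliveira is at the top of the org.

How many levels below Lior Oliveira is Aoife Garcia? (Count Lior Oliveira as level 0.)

3

Chain from Aoife Garcia up to Lior Oliveira: Aoife Garcia → Vivienne Zhou → Chiara Xu → Lior Oliveira. That is 3 steps up, so Aoife Garcia is 3 levels below Lior Oliveira.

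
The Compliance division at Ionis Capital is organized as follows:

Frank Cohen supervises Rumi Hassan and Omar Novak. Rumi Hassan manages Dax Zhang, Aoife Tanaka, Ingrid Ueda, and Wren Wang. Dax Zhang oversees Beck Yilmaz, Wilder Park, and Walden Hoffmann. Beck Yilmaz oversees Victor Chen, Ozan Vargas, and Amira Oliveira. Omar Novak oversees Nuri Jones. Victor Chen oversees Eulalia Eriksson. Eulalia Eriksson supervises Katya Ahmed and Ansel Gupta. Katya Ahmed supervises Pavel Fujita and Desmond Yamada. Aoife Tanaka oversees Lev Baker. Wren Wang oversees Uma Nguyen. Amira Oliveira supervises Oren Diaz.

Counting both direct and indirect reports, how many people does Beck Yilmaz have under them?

Beck Yilmaz directly manages Victor Chen, Ozan Vargas, Amira Oliveira. Under Victor Chen: Eulalia Eriksson, Ansel Gupta, Katya Ahmed, Desmond Yamada, Pavel Fujita (5). Ozan Vargas has no reports. Under Amira Oliveira: Oren Diaz (1). So Beck Yilmaz's organization is 3 direct reports plus everyone under them: 6 + 1 + 2 = 9.

9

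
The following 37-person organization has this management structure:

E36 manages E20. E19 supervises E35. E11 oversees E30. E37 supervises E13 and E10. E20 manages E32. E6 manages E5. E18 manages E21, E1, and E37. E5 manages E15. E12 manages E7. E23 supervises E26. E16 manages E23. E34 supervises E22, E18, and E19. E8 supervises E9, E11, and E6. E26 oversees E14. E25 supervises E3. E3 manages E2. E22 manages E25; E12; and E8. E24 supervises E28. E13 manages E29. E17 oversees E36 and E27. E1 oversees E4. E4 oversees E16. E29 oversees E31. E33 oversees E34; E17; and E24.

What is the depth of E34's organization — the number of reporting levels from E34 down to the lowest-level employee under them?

The longest chain under E34 runs E34 → E18 → E1 → E4 → E16 → E23 → E26 → E14, which is 7 levels below E34.

7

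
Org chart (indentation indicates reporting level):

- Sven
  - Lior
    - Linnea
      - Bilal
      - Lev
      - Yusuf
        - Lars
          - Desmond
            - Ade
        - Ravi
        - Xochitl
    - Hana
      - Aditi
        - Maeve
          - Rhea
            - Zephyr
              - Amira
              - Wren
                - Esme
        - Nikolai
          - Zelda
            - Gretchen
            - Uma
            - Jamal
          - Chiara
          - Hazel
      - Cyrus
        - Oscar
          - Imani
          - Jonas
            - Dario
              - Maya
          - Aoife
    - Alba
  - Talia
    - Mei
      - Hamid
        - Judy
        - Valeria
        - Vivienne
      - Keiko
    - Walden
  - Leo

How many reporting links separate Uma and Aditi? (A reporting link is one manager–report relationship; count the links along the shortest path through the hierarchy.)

Uma is in Aditi's organization: the chain from Uma up to Aditi is Uma → Zelda → Nikolai → Aditi, which is 3 links.

3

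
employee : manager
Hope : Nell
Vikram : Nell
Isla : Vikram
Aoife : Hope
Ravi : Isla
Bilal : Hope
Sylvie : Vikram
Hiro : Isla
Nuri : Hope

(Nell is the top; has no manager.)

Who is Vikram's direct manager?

Nell

Vikram reports directly to Nell.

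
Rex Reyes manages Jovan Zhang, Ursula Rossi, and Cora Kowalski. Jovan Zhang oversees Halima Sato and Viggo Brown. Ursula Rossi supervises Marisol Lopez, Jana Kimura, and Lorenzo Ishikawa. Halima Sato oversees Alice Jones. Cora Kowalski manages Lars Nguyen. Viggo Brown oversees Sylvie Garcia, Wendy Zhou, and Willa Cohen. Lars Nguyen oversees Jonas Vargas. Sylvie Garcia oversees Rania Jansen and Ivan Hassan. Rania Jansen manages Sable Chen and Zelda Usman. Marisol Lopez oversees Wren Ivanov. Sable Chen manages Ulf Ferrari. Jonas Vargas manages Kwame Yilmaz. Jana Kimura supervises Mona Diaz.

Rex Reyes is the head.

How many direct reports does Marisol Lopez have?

Marisol Lopez directly manages Wren Ivanov. That is 1 direct report.

1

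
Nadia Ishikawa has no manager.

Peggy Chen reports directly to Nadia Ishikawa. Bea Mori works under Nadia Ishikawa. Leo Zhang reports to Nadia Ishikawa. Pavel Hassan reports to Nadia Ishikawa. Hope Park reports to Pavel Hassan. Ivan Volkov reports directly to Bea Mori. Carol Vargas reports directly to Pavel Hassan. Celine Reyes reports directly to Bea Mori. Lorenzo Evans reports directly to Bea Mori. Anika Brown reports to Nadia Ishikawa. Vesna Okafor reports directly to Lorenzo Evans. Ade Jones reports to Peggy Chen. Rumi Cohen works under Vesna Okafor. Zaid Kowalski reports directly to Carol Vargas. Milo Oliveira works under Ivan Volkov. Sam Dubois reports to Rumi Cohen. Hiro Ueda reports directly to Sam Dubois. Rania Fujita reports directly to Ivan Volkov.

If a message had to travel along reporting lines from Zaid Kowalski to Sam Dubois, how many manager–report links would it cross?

8

Zaid Kowalski is 3 levels below Nadia Ishikawa, and Sam Dubois is 5 levels below Nadia Ishikawa (their lowest common manager). The shortest path runs up from Zaid Kowalski to Nadia Ishikawa and back down to Sam Dubois: 3 + 5 = 8 links.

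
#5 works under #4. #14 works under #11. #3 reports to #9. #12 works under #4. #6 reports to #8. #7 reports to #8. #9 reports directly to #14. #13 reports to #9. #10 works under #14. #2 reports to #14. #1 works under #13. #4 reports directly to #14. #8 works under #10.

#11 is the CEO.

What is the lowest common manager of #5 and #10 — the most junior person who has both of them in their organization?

#5's chain of managers is #4, #14, #11. #10's chain of managers is #14, #11. The first manager that appears in both chains is #14.

#14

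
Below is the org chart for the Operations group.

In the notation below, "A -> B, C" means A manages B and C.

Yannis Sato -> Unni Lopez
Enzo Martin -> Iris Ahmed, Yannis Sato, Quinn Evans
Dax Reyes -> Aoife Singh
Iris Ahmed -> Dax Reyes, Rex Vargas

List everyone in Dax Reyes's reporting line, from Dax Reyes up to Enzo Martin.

Dax Reyes reports to Iris Ahmed. Iris Ahmed reports to Enzo Martin. Enzo Martin is at the top.

Dax Reyes -> Iris Ahmed -> Enzo Martin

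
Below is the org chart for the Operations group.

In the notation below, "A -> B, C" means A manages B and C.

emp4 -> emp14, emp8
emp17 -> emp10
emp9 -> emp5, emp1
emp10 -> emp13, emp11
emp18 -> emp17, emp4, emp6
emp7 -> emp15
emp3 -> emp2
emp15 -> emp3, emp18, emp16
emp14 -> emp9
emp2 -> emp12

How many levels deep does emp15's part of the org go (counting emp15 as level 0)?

5

The longest chain under emp15 runs emp15 → emp18 → emp4 → emp14 → emp9 → emp1, which is 5 levels below emp15.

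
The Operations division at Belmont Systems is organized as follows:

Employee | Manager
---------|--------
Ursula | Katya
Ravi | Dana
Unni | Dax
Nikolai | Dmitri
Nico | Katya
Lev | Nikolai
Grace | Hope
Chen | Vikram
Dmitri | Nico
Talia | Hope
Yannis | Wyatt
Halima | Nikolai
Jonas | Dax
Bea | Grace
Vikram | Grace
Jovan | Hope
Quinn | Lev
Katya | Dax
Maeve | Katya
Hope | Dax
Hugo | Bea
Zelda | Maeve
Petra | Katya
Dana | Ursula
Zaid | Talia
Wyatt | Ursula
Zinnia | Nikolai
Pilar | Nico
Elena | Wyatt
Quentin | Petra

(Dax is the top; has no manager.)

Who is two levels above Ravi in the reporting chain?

Ursula

Ravi reports to Dana, and Dana reports to Ursula. So Ravi's skip-level manager is Ursula.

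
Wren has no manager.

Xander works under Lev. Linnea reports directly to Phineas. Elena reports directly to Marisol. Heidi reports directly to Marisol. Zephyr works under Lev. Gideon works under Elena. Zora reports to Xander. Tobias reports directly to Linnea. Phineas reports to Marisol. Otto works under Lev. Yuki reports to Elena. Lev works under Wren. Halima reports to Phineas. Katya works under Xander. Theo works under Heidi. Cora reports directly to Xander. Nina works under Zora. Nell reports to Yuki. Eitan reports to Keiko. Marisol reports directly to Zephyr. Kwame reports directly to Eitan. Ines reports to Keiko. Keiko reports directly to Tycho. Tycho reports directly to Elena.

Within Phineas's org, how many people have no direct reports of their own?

The people in Phineas's organization with no one reporting to them are Halima, Tobias. That is 2.

2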